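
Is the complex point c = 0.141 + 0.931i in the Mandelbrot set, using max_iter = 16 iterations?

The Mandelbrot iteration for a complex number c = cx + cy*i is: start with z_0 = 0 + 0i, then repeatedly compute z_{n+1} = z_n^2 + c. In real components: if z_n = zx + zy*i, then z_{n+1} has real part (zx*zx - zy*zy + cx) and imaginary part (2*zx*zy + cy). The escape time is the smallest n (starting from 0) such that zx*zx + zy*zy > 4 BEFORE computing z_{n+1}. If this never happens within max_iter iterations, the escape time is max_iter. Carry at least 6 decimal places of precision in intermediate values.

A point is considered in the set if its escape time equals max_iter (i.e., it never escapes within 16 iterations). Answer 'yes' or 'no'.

z_0 = 0 + 0i, c = 0.1410 + 0.9310i
Iter 1: z = 0.1410 + 0.9310i, |z|^2 = 0.8866
Iter 2: z = -0.7059 + 1.1935i, |z|^2 = 1.9228
Iter 3: z = -0.7853 + -0.7540i, |z|^2 = 1.1852
Iter 4: z = 0.1892 + 2.1152i, |z|^2 = 4.5098
Escaped at iteration 4

Answer: no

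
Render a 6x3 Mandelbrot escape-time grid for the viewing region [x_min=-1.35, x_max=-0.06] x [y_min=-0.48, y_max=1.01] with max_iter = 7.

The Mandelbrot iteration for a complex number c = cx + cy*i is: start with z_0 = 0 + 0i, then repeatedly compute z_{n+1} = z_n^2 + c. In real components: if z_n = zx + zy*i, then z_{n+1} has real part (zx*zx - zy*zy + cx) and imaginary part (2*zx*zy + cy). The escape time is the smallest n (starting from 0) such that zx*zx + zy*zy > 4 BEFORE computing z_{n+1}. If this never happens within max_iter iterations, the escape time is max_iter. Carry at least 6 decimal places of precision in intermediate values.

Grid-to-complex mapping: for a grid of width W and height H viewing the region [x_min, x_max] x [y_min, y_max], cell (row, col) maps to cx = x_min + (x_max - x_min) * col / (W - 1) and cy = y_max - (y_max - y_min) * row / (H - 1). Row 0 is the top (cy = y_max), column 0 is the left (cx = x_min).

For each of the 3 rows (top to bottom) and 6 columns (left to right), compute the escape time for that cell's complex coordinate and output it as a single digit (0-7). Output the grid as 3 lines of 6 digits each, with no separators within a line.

Answer: 333457
677777
456777

Derivation:
(row=0, col=0): c = -1.3500 + 1.0100i → escape time 3
(row=0, col=1): c = -1.0920 + 1.0100i → escape time 3
(row=0, col=2): c = -0.8340 + 1.0100i → escape time 3
(row=0, col=3): c = -0.5760 + 1.0100i → escape time 4
(row=0, col=4): c = -0.3180 + 1.0100i → escape time 5
(row=0, col=5): c = -0.0600 + 1.0100i → escape time 7
(row=1, col=0): c = -1.3500 + 0.2650i → escape time 6
(row=1, col=1): c = -1.0920 + 0.2650i → escape time 7
(row=1, col=2): c = -0.8340 + 0.2650i → escape time 7
(row=1, col=3): c = -0.5760 + 0.2650i → escape time 7
(row=1, col=4): c = -0.3180 + 0.2650i → escape time 7
(row=1, col=5): c = -0.0600 + 0.2650i → escape time 7
(row=2, col=0): c = -1.3500 + -0.4800i → escape time 4
(row=2, col=1): c = -1.0920 + -0.4800i → escape time 5
(row=2, col=2): c = -0.8340 + -0.4800i → escape time 6
(row=2, col=3): c = -0.5760 + -0.4800i → escape time 7
(row=2, col=4): c = -0.3180 + -0.4800i → escape time 7
(row=2, col=5): c = -0.0600 + -0.4800i → escape time 7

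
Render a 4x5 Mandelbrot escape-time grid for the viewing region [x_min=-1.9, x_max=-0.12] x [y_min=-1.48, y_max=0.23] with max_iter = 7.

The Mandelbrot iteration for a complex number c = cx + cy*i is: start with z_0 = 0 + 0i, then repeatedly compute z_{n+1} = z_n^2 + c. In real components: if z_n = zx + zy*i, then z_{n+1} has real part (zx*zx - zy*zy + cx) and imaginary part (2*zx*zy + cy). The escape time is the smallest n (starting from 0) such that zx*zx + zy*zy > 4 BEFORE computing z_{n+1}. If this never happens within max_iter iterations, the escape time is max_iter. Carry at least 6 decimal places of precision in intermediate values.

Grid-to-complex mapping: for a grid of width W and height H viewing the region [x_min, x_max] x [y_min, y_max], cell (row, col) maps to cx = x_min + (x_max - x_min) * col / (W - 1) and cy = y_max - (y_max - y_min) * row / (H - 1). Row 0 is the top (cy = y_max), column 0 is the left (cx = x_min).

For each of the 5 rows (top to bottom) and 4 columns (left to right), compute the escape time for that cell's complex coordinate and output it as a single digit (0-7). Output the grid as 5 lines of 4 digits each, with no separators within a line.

Answer: 4777
4777
1367
1337
1222

Derivation:
(row=0, col=0): c = -1.9000 + 0.2300i → escape time 4
(row=0, col=1): c = -1.3067 + 0.2300i → escape time 7
(row=0, col=2): c = -0.7133 + 0.2300i → escape time 7
(row=0, col=3): c = -0.1200 + 0.2300i → escape time 7
(row=1, col=0): c = -1.9000 + -0.1975i → escape time 4
(row=1, col=1): c = -1.3067 + -0.1975i → escape time 7
(row=1, col=2): c = -0.7133 + -0.1975i → escape time 7
(row=1, col=3): c = -0.1200 + -0.1975i → escape time 7
(row=2, col=0): c = -1.9000 + -0.6250i → escape time 1
(row=2, col=1): c = -1.3067 + -0.6250i → escape time 3
(row=2, col=2): c = -0.7133 + -0.6250i → escape time 6
(row=2, col=3): c = -0.1200 + -0.6250i → escape time 7
(row=3, col=0): c = -1.9000 + -1.0525i → escape time 1
(row=3, col=1): c = -1.3067 + -1.0525i → escape time 3
(row=3, col=2): c = -0.7133 + -1.0525i → escape time 3
(row=3, col=3): c = -0.1200 + -1.0525i → escape time 7
(row=4, col=0): c = -1.9000 + -1.4800i → escape time 1
(row=4, col=1): c = -1.3067 + -1.4800i → escape time 2
(row=4, col=2): c = -0.7133 + -1.4800i → escape time 2
(row=4, col=3): c = -0.1200 + -1.4800i → escape time 2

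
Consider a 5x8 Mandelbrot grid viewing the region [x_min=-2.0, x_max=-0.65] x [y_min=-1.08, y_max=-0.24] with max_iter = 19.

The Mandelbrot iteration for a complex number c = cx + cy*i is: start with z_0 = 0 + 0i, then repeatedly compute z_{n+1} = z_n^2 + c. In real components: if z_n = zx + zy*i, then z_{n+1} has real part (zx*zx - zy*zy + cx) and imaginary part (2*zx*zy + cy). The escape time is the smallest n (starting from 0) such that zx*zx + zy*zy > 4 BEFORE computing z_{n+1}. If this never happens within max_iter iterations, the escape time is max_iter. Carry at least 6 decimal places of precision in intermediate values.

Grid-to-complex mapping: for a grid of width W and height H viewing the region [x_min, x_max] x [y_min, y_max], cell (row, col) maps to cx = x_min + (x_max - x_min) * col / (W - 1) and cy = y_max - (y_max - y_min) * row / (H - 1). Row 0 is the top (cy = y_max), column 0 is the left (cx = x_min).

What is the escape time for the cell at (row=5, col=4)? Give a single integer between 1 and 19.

Answer: 4

Derivation:
z_0 = 0 + 0i, c = -0.6500 + -0.8400i
Iter 1: z = -0.6500 + -0.8400i, |z|^2 = 1.1281
Iter 2: z = -0.9331 + 0.2520i, |z|^2 = 0.9342
Iter 3: z = 0.1572 + -1.3103i, |z|^2 = 1.7415
Iter 4: z = -2.3421 + -1.2519i, |z|^2 = 7.0528
Escaped at iteration 4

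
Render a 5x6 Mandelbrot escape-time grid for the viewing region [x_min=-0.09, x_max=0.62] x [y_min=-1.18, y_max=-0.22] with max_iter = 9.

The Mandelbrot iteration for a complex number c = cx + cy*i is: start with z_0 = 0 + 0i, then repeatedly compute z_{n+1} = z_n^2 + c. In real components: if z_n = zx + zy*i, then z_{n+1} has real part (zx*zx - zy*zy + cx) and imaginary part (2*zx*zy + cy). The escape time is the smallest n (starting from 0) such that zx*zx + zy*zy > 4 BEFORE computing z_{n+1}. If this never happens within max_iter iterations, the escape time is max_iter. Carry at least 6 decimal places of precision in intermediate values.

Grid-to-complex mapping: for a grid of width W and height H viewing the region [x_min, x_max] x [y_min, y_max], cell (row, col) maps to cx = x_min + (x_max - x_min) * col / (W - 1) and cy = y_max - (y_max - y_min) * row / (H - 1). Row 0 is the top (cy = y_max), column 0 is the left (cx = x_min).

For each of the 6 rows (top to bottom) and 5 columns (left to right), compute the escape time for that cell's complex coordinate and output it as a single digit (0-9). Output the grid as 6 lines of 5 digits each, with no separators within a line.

Answer: 99994
99993
99953
97543
94432
33222

Derivation:
(row=0, col=0): c = -0.0900 + -0.2200i → escape time 9
(row=0, col=1): c = 0.0875 + -0.2200i → escape time 9
(row=0, col=2): c = 0.2650 + -0.2200i → escape time 9
(row=0, col=3): c = 0.4425 + -0.2200i → escape time 9
(row=0, col=4): c = 0.6200 + -0.2200i → escape time 4
(row=1, col=0): c = -0.0900 + -0.4120i → escape time 9
(row=1, col=1): c = 0.0875 + -0.4120i → escape time 9
(row=1, col=2): c = 0.2650 + -0.4120i → escape time 9
(row=1, col=3): c = 0.4425 + -0.4120i → escape time 9
(row=1, col=4): c = 0.6200 + -0.4120i → escape time 3
(row=2, col=0): c = -0.0900 + -0.6040i → escape time 9
(row=2, col=1): c = 0.0875 + -0.6040i → escape time 9
(row=2, col=2): c = 0.2650 + -0.6040i → escape time 9
(row=2, col=3): c = 0.4425 + -0.6040i → escape time 5
(row=2, col=4): c = 0.6200 + -0.6040i → escape time 3
(row=3, col=0): c = -0.0900 + -0.7960i → escape time 9
(row=3, col=1): c = 0.0875 + -0.7960i → escape time 7
(row=3, col=2): c = 0.2650 + -0.7960i → escape time 5
(row=3, col=3): c = 0.4425 + -0.7960i → escape time 4
(row=3, col=4): c = 0.6200 + -0.7960i → escape time 3
(row=4, col=0): c = -0.0900 + -0.9880i → escape time 9
(row=4, col=1): c = 0.0875 + -0.9880i → escape time 4
(row=4, col=2): c = 0.2650 + -0.9880i → escape time 4
(row=4, col=3): c = 0.4425 + -0.9880i → escape time 3
(row=4, col=4): c = 0.6200 + -0.9880i → escape time 2
(row=5, col=0): c = -0.0900 + -1.1800i → escape time 3
(row=5, col=1): c = 0.0875 + -1.1800i → escape time 3
(row=5, col=2): c = 0.2650 + -1.1800i → escape time 2
(row=5, col=3): c = 0.4425 + -1.1800i → escape time 2
(row=5, col=4): c = 0.6200 + -1.1800i → escape time 2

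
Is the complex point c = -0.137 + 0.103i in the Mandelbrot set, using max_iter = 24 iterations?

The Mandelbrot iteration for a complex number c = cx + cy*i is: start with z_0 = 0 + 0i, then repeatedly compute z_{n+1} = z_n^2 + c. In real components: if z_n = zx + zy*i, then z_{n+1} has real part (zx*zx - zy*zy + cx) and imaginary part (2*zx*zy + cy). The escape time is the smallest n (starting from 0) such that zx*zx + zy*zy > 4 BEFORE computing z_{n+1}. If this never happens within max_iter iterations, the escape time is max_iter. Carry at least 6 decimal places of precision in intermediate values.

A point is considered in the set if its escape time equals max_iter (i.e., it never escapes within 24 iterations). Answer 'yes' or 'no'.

z_0 = 0 + 0i, c = -0.1370 + 0.1030i
Iter 1: z = -0.1370 + 0.1030i, |z|^2 = 0.0294
Iter 2: z = -0.1288 + 0.0748i, |z|^2 = 0.0222
Iter 3: z = -0.1260 + 0.0837i, |z|^2 = 0.0229
Iter 4: z = -0.1281 + 0.0819i, |z|^2 = 0.0231
Iter 5: z = -0.1273 + 0.0820i, |z|^2 = 0.0229
Iter 6: z = -0.1275 + 0.0821i, |z|^2 = 0.0230
Iter 7: z = -0.1275 + 0.0821i, |z|^2 = 0.0230
Iter 8: z = -0.1275 + 0.0821i, |z|^2 = 0.0230
Iter 9: z = -0.1275 + 0.0821i, |z|^2 = 0.0230
Iter 10: z = -0.1275 + 0.0821i, |z|^2 = 0.0230
Iter 11: z = -0.1275 + 0.0821i, |z|^2 = 0.0230
Iter 12: z = -0.1275 + 0.0821i, |z|^2 = 0.0230
Iter 13: z = -0.1275 + 0.0821i, |z|^2 = 0.0230
Iter 14: z = -0.1275 + 0.0821i, |z|^2 = 0.0230
Iter 15: z = -0.1275 + 0.0821i, |z|^2 = 0.0230
Iter 16: z = -0.1275 + 0.0821i, |z|^2 = 0.0230
Iter 17: z = -0.1275 + 0.0821i, |z|^2 = 0.0230
Iter 18: z = -0.1275 + 0.0821i, |z|^2 = 0.0230
Iter 19: z = -0.1275 + 0.0821i, |z|^2 = 0.0230
Iter 20: z = -0.1275 + 0.0821i, |z|^2 = 0.0230
Iter 21: z = -0.1275 + 0.0821i, |z|^2 = 0.0230
Iter 22: z = -0.1275 + 0.0821i, |z|^2 = 0.0230
Iter 23: z = -0.1275 + 0.0821i, |z|^2 = 0.0230
Did not escape in 24 iterations → in set

Answer: yes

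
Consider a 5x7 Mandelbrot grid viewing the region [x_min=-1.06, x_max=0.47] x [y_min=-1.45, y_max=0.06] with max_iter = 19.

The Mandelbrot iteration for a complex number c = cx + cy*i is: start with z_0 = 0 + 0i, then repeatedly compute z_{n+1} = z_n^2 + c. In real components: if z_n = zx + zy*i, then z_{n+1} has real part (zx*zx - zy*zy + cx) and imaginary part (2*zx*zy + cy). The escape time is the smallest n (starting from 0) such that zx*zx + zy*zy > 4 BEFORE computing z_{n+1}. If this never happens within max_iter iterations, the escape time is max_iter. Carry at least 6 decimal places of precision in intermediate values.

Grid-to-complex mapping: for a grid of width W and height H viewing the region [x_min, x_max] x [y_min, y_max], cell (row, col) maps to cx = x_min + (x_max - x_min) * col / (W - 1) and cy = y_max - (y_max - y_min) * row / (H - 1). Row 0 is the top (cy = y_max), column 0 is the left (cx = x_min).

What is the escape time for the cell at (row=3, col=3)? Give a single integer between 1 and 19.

z_0 = 0 + 0i, c = 0.0875 + -0.6950i
Iter 1: z = 0.0875 + -0.6950i, |z|^2 = 0.4907
Iter 2: z = -0.3879 + -0.8166i, |z|^2 = 0.8173
Iter 3: z = -0.4289 + -0.0615i, |z|^2 = 0.1878
Iter 4: z = 0.2677 + -0.6422i, |z|^2 = 0.4841
Iter 5: z = -0.2533 + -1.0389i, |z|^2 = 1.1434
Iter 6: z = -0.9276 + -0.1687i, |z|^2 = 0.8888
Iter 7: z = 0.9194 + -0.3820i, |z|^2 = 0.9912
Iter 8: z = 0.7868 + -1.3974i, |z|^2 = 2.5718
Iter 9: z = -1.2461 + -2.8941i, |z|^2 = 9.9284
Escaped at iteration 9

Answer: 9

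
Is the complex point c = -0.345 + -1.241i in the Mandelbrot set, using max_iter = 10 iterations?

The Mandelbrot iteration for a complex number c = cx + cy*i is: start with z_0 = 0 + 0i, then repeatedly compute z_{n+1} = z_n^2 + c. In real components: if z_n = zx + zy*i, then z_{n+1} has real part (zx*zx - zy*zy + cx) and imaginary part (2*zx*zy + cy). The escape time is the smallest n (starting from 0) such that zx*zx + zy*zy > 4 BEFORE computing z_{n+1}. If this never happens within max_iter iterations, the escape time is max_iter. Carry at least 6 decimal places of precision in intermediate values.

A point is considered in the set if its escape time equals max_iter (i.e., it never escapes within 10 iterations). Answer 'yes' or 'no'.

Answer: no

Derivation:
z_0 = 0 + 0i, c = -0.3450 + -1.2410i
Iter 1: z = -0.3450 + -1.2410i, |z|^2 = 1.6591
Iter 2: z = -1.7661 + -0.3847i, |z|^2 = 3.2670
Iter 3: z = 2.6260 + 0.1178i, |z|^2 = 6.9095
Escaped at iteration 3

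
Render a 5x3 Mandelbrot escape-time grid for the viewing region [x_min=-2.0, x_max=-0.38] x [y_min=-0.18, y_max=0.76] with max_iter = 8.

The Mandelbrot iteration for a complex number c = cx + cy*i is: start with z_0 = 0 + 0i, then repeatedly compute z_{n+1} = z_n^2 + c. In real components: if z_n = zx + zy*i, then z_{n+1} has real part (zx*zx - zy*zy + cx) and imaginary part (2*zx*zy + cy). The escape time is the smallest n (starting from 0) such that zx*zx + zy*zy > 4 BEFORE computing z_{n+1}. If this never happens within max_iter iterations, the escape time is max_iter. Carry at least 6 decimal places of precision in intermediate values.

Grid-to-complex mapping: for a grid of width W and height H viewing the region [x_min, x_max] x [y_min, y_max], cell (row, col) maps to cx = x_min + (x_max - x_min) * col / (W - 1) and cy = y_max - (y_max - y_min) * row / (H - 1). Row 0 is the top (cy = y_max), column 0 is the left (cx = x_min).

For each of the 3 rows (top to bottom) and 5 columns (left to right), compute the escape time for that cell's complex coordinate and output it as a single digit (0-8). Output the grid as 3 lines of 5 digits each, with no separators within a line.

Answer: 13347
14888
15888

Derivation:
(row=0, col=0): c = -2.0000 + 0.7600i → escape time 1
(row=0, col=1): c = -1.5950 + 0.7600i → escape time 3
(row=0, col=2): c = -1.1900 + 0.7600i → escape time 3
(row=0, col=3): c = -0.7850 + 0.7600i → escape time 4
(row=0, col=4): c = -0.3800 + 0.7600i → escape time 7
(row=1, col=0): c = -2.0000 + 0.2900i → escape time 1
(row=1, col=1): c = -1.5950 + 0.2900i → escape time 4
(row=1, col=2): c = -1.1900 + 0.2900i → escape time 8
(row=1, col=3): c = -0.7850 + 0.2900i → escape time 8
(row=1, col=4): c = -0.3800 + 0.2900i → escape time 8
(row=2, col=0): c = -2.0000 + -0.1800i → escape time 1
(row=2, col=1): c = -1.5950 + -0.1800i → escape time 5
(row=2, col=2): c = -1.1900 + -0.1800i → escape time 8
(row=2, col=3): c = -0.7850 + -0.1800i → escape time 8
(row=2, col=4): c = -0.3800 + -0.1800i → escape time 8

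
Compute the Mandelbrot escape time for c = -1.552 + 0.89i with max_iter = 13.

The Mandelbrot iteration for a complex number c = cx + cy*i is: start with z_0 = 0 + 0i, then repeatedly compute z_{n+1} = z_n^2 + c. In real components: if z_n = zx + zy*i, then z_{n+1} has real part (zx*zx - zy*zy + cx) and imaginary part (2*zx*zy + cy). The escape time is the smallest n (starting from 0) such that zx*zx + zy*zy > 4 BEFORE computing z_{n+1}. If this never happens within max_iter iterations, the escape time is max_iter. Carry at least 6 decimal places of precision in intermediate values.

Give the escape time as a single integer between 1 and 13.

z_0 = 0 + 0i, c = -1.5520 + 0.8900i
Iter 1: z = -1.5520 + 0.8900i, |z|^2 = 3.2008
Iter 2: z = 0.0646 + -1.8726i, |z|^2 = 3.5107
Iter 3: z = -5.0543 + 0.6481i, |z|^2 = 25.9660
Escaped at iteration 3

Answer: 3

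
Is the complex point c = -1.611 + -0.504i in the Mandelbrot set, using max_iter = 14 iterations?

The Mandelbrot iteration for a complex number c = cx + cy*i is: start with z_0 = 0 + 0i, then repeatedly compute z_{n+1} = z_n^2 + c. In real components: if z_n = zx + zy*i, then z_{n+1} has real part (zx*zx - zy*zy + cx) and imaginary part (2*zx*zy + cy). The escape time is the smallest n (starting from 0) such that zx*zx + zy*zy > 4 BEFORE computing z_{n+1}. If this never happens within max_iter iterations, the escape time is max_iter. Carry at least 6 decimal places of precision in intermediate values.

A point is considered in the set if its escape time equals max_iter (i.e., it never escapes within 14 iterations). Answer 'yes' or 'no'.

z_0 = 0 + 0i, c = -1.6110 + -0.5040i
Iter 1: z = -1.6110 + -0.5040i, |z|^2 = 2.8493
Iter 2: z = 0.7303 + 1.1199i, |z|^2 = 1.7875
Iter 3: z = -2.3318 + 1.1317i, |z|^2 = 6.7181
Escaped at iteration 3

Answer: no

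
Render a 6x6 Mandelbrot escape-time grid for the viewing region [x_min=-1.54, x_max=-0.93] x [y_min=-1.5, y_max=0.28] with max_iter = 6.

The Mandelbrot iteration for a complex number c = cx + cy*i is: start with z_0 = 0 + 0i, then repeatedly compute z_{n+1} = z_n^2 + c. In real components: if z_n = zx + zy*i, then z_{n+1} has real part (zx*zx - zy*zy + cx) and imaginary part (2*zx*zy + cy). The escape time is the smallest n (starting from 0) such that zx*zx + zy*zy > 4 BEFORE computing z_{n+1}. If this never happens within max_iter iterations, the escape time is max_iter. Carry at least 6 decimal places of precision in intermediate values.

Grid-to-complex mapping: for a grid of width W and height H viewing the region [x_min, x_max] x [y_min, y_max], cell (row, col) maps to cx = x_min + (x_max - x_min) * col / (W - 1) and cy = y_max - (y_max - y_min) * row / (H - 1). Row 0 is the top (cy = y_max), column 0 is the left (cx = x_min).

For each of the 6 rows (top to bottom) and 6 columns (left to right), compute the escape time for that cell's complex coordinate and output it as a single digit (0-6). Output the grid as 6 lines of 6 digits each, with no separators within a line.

Answer: 556666
666666
346666
333334
222333
112222

Derivation:
(row=0, col=0): c = -1.5400 + 0.2800i → escape time 5
(row=0, col=1): c = -1.4180 + 0.2800i → escape time 5
(row=0, col=2): c = -1.2960 + 0.2800i → escape time 6
(row=0, col=3): c = -1.1740 + 0.2800i → escape time 6
(row=0, col=4): c = -1.0520 + 0.2800i → escape time 6
(row=0, col=5): c = -0.9300 + 0.2800i → escape time 6
(row=1, col=0): c = -1.5400 + -0.0760i → escape time 6
(row=1, col=1): c = -1.4180 + -0.0760i → escape time 6
(row=1, col=2): c = -1.2960 + -0.0760i → escape time 6
(row=1, col=3): c = -1.1740 + -0.0760i → escape time 6
(row=1, col=4): c = -1.0520 + -0.0760i → escape time 6
(row=1, col=5): c = -0.9300 + -0.0760i → escape time 6
(row=2, col=0): c = -1.5400 + -0.4320i → escape time 3
(row=2, col=1): c = -1.4180 + -0.4320i → escape time 4
(row=2, col=2): c = -1.2960 + -0.4320i → escape time 6
(row=2, col=3): c = -1.1740 + -0.4320i → escape time 6
(row=2, col=4): c = -1.0520 + -0.4320i → escape time 6
(row=2, col=5): c = -0.9300 + -0.4320i → escape time 6
(row=3, col=0): c = -1.5400 + -0.7880i → escape time 3
(row=3, col=1): c = -1.4180 + -0.7880i → escape time 3
(row=3, col=2): c = -1.2960 + -0.7880i → escape time 3
(row=3, col=3): c = -1.1740 + -0.7880i → escape time 3
(row=3, col=4): c = -1.0520 + -0.7880i → escape time 3
(row=3, col=5): c = -0.9300 + -0.7880i → escape time 4
(row=4, col=0): c = -1.5400 + -1.1440i → escape time 2
(row=4, col=1): c = -1.4180 + -1.1440i → escape time 2
(row=4, col=2): c = -1.2960 + -1.1440i → escape time 2
(row=4, col=3): c = -1.1740 + -1.1440i → escape time 3
(row=4, col=4): c = -1.0520 + -1.1440i → escape time 3
(row=4, col=5): c = -0.9300 + -1.1440i → escape time 3
(row=5, col=0): c = -1.5400 + -1.5000i → escape time 1
(row=5, col=1): c = -1.4180 + -1.5000i → escape time 1
(row=5, col=2): c = -1.2960 + -1.5000i → escape time 2
(row=5, col=3): c = -1.1740 + -1.5000i → escape time 2
(row=5, col=4): c = -1.0520 + -1.5000i → escape time 2
(row=5, col=5): c = -0.9300 + -1.5000i → escape time 2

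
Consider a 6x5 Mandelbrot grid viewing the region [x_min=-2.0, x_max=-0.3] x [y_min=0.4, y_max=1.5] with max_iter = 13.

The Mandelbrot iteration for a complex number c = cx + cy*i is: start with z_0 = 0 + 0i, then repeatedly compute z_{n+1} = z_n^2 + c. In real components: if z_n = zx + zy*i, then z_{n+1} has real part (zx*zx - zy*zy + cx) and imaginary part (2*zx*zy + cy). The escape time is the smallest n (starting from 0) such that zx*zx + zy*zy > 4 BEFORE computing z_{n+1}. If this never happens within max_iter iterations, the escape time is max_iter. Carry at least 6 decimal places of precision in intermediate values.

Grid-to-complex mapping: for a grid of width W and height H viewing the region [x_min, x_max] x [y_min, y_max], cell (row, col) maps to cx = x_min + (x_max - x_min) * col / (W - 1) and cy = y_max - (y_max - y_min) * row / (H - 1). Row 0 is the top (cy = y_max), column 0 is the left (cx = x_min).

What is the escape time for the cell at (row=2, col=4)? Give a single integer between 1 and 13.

Answer: 4

Derivation:
z_0 = 0 + 0i, c = -0.6400 + 0.9500i
Iter 1: z = -0.6400 + 0.9500i, |z|^2 = 1.3121
Iter 2: z = -1.1329 + -0.2660i, |z|^2 = 1.3542
Iter 3: z = 0.5727 + 1.5527i, |z|^2 = 2.7389
Iter 4: z = -2.7229 + 2.7285i, |z|^2 = 14.8588
Escaped at iteration 4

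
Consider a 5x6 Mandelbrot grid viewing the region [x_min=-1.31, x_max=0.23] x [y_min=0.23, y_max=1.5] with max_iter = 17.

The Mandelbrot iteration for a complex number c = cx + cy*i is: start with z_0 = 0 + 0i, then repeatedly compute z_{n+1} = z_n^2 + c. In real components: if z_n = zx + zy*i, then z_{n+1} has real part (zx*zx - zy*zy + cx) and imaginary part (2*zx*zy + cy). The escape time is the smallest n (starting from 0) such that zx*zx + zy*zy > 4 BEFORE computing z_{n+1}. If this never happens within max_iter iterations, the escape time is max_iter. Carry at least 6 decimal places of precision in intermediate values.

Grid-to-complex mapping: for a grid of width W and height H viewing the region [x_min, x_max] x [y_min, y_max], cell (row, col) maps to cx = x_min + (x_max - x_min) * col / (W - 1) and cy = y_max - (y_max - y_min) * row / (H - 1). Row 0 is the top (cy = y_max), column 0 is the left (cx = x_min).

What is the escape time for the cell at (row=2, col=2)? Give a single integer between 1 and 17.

z_0 = 0 + 0i, c = -0.5400 + 0.9920i
Iter 1: z = -0.5400 + 0.9920i, |z|^2 = 1.2757
Iter 2: z = -1.2325 + -0.0794i, |z|^2 = 1.5253
Iter 3: z = 0.9727 + 1.1876i, |z|^2 = 2.3565
Iter 4: z = -1.0043 + 3.3023i, |z|^2 = 11.9140
Escaped at iteration 4

Answer: 4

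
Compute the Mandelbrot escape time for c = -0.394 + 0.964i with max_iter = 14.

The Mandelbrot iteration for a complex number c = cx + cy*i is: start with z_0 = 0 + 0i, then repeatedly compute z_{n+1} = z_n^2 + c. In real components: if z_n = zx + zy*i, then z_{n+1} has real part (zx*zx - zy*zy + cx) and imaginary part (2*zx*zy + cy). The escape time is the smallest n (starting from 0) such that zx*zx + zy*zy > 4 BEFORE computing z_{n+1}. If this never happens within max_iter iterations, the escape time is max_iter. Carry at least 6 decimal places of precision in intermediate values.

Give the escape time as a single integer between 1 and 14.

z_0 = 0 + 0i, c = -0.3940 + 0.9640i
Iter 1: z = -0.3940 + 0.9640i, |z|^2 = 1.0845
Iter 2: z = -1.1681 + 0.2044i, |z|^2 = 1.4061
Iter 3: z = 0.9286 + 0.4866i, |z|^2 = 1.0990
Iter 4: z = 0.2315 + 1.8677i, |z|^2 = 3.5418
Iter 5: z = -3.8285 + 1.8289i, |z|^2 = 18.0025
Escaped at iteration 5

Answer: 5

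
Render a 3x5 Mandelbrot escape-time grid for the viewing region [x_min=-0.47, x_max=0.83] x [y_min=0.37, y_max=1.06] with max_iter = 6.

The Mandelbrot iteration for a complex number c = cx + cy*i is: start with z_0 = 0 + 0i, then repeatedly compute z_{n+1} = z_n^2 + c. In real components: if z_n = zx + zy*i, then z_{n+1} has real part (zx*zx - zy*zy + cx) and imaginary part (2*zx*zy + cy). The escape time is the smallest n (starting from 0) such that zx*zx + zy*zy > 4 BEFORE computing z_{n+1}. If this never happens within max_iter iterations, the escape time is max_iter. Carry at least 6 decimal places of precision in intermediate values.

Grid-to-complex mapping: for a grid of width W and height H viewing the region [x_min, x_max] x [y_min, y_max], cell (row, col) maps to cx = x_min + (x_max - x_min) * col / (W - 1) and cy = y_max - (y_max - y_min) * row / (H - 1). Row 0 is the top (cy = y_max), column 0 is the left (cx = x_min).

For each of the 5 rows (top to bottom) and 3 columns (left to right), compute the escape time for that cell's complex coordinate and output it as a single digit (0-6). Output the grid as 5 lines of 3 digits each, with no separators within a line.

Answer: 442
542
662
663
663

Derivation:
(row=0, col=0): c = -0.4700 + 1.0600i → escape time 4
(row=0, col=1): c = 0.1800 + 1.0600i → escape time 4
(row=0, col=2): c = 0.8300 + 1.0600i → escape time 2
(row=1, col=0): c = -0.4700 + 0.8875i → escape time 5
(row=1, col=1): c = 0.1800 + 0.8875i → escape time 4
(row=1, col=2): c = 0.8300 + 0.8875i → escape time 2
(row=2, col=0): c = -0.4700 + 0.7150i → escape time 6
(row=2, col=1): c = 0.1800 + 0.7150i → escape time 6
(row=2, col=2): c = 0.8300 + 0.7150i → escape time 2
(row=3, col=0): c = -0.4700 + 0.5425i → escape time 6
(row=3, col=1): c = 0.1800 + 0.5425i → escape time 6
(row=3, col=2): c = 0.8300 + 0.5425i → escape time 3
(row=4, col=0): c = -0.4700 + 0.3700i → escape time 6
(row=4, col=1): c = 0.1800 + 0.3700i → escape time 6
(row=4, col=2): c = 0.8300 + 0.3700i → escape time 3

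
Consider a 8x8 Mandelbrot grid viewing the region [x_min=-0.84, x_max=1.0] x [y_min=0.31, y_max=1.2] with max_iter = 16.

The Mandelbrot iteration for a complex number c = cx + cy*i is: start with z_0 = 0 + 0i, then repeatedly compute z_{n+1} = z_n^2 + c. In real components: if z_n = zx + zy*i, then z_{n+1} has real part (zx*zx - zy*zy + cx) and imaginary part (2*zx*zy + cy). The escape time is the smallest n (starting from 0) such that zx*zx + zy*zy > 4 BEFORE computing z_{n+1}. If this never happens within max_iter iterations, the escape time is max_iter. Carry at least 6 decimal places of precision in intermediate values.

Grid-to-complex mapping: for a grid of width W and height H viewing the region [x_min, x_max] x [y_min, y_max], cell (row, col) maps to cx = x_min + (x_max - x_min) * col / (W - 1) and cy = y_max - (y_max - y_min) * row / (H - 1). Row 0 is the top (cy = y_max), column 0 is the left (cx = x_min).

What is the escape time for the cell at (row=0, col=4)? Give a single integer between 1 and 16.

z_0 = 0 + 0i, c = 0.2114 + 1.2000i
Iter 1: z = 0.2114 + 1.2000i, |z|^2 = 1.4847
Iter 2: z = -1.1839 + 1.7074i, |z|^2 = 4.3169
Escaped at iteration 2

Answer: 2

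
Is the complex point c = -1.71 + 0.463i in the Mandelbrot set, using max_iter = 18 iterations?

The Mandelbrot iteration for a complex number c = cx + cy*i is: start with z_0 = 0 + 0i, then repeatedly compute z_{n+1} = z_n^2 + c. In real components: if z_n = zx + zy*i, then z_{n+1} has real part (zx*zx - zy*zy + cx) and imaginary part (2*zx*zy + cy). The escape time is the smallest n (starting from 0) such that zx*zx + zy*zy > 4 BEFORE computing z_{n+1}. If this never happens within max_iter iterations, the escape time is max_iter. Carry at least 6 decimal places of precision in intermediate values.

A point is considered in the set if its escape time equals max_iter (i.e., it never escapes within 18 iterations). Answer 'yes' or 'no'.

Answer: no

Derivation:
z_0 = 0 + 0i, c = -1.7100 + 0.4630i
Iter 1: z = -1.7100 + 0.4630i, |z|^2 = 3.1385
Iter 2: z = 0.9997 + -1.1205i, |z|^2 = 2.2549
Iter 3: z = -1.9660 + -1.7773i, |z|^2 = 7.0239
Escaped at iteration 3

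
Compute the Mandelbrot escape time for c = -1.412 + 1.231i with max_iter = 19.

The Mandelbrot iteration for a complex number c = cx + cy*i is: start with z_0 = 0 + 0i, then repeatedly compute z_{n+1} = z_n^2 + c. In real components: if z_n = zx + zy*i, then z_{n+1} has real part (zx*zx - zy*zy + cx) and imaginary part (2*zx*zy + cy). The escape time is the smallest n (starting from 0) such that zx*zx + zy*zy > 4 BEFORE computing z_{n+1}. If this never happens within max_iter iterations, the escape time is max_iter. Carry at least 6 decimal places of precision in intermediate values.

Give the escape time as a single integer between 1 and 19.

Answer: 2

Derivation:
z_0 = 0 + 0i, c = -1.4120 + 1.2310i
Iter 1: z = -1.4120 + 1.2310i, |z|^2 = 3.5091
Iter 2: z = -0.9336 + -2.2453i, |z|^2 = 5.9132
Escaped at iteration 2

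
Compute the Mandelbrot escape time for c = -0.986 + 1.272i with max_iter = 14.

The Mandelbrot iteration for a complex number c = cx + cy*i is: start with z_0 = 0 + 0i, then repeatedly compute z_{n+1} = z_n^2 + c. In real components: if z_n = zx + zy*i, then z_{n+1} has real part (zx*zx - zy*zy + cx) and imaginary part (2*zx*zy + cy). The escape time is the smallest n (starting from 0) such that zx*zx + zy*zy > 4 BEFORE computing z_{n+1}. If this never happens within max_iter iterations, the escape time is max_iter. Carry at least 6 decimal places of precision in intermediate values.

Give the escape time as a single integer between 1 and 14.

z_0 = 0 + 0i, c = -0.9860 + 1.2720i
Iter 1: z = -0.9860 + 1.2720i, |z|^2 = 2.5902
Iter 2: z = -1.6318 + -1.2364i, |z|^2 = 4.1914
Escaped at iteration 2

Answer: 2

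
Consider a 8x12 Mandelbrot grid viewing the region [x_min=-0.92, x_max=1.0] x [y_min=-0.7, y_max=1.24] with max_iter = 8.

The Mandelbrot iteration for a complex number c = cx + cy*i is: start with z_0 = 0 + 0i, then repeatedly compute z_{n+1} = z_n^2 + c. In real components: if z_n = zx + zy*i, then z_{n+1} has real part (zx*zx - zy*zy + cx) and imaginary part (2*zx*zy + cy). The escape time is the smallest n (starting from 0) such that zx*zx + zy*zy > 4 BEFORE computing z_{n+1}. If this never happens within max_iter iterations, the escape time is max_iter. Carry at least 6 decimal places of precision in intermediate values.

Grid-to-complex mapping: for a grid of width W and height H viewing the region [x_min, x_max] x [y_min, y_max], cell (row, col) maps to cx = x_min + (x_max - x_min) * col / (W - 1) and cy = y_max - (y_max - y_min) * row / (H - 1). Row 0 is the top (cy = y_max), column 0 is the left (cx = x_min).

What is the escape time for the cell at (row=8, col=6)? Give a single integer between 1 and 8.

Answer: 3

Derivation:
z_0 = 0 + 0i, c = 0.7257 + -0.1709i
Iter 1: z = 0.7257 + -0.1709i, |z|^2 = 0.5559
Iter 2: z = 1.2232 + -0.4190i, |z|^2 = 1.6717
Iter 3: z = 2.0463 + -1.1959i, |z|^2 = 5.6175
Escaped at iteration 3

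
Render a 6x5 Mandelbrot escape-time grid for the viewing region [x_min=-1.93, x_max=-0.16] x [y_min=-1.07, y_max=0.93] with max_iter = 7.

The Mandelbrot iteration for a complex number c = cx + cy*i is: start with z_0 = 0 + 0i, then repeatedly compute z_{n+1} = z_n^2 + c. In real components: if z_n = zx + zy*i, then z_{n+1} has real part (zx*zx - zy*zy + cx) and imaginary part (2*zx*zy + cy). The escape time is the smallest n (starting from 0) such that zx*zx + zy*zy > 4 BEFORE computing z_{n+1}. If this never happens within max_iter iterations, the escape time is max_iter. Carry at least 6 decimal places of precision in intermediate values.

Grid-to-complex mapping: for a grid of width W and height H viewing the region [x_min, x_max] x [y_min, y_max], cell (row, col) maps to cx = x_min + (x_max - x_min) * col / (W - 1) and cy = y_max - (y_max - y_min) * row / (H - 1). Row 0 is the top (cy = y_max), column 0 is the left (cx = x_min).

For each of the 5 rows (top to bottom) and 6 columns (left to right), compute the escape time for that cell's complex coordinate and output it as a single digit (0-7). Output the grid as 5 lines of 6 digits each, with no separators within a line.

Answer: 123347
236677
577777
133577
123347

Derivation:
(row=0, col=0): c = -1.9300 + 0.9300i → escape time 1
(row=0, col=1): c = -1.5760 + 0.9300i → escape time 2
(row=0, col=2): c = -1.2220 + 0.9300i → escape time 3
(row=0, col=3): c = -0.8680 + 0.9300i → escape time 3
(row=0, col=4): c = -0.5140 + 0.9300i → escape time 4
(row=0, col=5): c = -0.1600 + 0.9300i → escape time 7
(row=1, col=0): c = -1.9300 + 0.4300i → escape time 2
(row=1, col=1): c = -1.5760 + 0.4300i → escape time 3
(row=1, col=2): c = -1.2220 + 0.4300i → escape time 6
(row=1, col=3): c = -0.8680 + 0.4300i → escape time 6
(row=1, col=4): c = -0.5140 + 0.4300i → escape time 7
(row=1, col=5): c = -0.1600 + 0.4300i → escape time 7
(row=2, col=0): c = -1.9300 + -0.0700i → escape time 5
(row=2, col=1): c = -1.5760 + -0.0700i → escape time 7
(row=2, col=2): c = -1.2220 + -0.0700i → escape time 7
(row=2, col=3): c = -0.8680 + -0.0700i → escape time 7
(row=2, col=4): c = -0.5140 + -0.0700i → escape time 7
(row=2, col=5): c = -0.1600 + -0.0700i → escape time 7
(row=3, col=0): c = -1.9300 + -0.5700i → escape time 1
(row=3, col=1): c = -1.5760 + -0.5700i → escape time 3
(row=3, col=2): c = -1.2220 + -0.5700i → escape time 3
(row=3, col=3): c = -0.8680 + -0.5700i → escape time 5
(row=3, col=4): c = -0.5140 + -0.5700i → escape time 7
(row=3, col=5): c = -0.1600 + -0.5700i → escape time 7
(row=4, col=0): c = -1.9300 + -1.0700i → escape time 1
(row=4, col=1): c = -1.5760 + -1.0700i → escape time 2
(row=4, col=2): c = -1.2220 + -1.0700i → escape time 3
(row=4, col=3): c = -0.8680 + -1.0700i → escape time 3
(row=4, col=4): c = -0.5140 + -1.0700i → escape time 4
(row=4, col=5): c = -0.1600 + -1.0700i → escape time 7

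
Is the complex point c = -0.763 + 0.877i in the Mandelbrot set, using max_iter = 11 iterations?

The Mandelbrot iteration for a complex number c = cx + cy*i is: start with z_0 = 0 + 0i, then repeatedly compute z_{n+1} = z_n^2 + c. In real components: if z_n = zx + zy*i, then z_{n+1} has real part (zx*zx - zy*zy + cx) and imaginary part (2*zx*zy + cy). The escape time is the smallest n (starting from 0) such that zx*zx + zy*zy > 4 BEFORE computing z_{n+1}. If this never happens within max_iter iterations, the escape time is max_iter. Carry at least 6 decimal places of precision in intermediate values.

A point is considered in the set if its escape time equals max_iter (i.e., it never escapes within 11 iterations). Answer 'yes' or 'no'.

Answer: no

Derivation:
z_0 = 0 + 0i, c = -0.7630 + 0.8770i
Iter 1: z = -0.7630 + 0.8770i, |z|^2 = 1.3513
Iter 2: z = -0.9500 + -0.4613i, |z|^2 = 1.1152
Iter 3: z = -0.0734 + 1.7534i, |z|^2 = 3.0799
Iter 4: z = -3.8322 + 0.6197i, |z|^2 = 15.0694
Escaped at iteration 4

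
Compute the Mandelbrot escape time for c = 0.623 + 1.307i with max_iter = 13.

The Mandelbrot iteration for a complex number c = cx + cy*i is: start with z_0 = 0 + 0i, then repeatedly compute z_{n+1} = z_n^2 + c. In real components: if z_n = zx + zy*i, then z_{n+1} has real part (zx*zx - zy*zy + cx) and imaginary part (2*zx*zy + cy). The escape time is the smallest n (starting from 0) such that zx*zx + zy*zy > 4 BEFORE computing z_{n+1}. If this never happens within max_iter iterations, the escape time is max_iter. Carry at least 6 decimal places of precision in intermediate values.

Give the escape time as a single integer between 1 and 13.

Answer: 2

Derivation:
z_0 = 0 + 0i, c = 0.6230 + 1.3070i
Iter 1: z = 0.6230 + 1.3070i, |z|^2 = 2.0964
Iter 2: z = -0.6971 + 2.9355i, |z|^2 = 9.1033
Escaped at iteration 2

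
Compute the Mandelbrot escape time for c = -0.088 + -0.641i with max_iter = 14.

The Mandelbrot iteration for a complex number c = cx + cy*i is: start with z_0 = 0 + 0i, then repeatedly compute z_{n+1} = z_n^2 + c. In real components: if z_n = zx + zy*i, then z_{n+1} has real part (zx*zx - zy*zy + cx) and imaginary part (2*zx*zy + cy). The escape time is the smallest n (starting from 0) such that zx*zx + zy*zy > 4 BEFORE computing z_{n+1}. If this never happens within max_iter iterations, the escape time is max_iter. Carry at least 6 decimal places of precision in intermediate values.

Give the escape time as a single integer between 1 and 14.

z_0 = 0 + 0i, c = -0.0880 + -0.6410i
Iter 1: z = -0.0880 + -0.6410i, |z|^2 = 0.4186
Iter 2: z = -0.4911 + -0.5282i, |z|^2 = 0.5202
Iter 3: z = -0.1258 + -0.1222i, |z|^2 = 0.0307
Iter 4: z = -0.0871 + -0.6103i, |z|^2 = 0.3800
Iter 5: z = -0.4528 + -0.5347i, |z|^2 = 0.4909
Iter 6: z = -0.1688 + -0.1568i, |z|^2 = 0.0531
Iter 7: z = -0.0841 + -0.5881i, |z|^2 = 0.3529
Iter 8: z = -0.4268 + -0.5421i, |z|^2 = 0.4760
Iter 9: z = -0.1998 + -0.1783i, |z|^2 = 0.0717
Iter 10: z = -0.0799 + -0.5698i, |z|^2 = 0.3310
Iter 11: z = -0.4063 + -0.5500i, |z|^2 = 0.4675
Iter 12: z = -0.2254 + -0.1941i, |z|^2 = 0.0885
Iter 13: z = -0.0749 + -0.5535i, |z|^2 = 0.3119

Answer: 14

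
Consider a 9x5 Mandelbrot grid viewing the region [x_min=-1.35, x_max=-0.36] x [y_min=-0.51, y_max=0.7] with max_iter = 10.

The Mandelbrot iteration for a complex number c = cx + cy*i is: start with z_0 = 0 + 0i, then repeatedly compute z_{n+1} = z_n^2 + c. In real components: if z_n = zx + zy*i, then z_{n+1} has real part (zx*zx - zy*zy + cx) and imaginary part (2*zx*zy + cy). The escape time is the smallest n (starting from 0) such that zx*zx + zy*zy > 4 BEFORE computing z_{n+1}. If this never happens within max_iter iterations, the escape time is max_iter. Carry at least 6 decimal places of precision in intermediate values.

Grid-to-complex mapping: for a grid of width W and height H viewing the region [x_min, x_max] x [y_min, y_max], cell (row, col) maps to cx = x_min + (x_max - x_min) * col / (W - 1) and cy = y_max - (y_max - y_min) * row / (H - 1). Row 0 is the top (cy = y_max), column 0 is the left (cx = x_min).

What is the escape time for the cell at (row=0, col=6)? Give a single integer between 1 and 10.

Answer: 7

Derivation:
z_0 = 0 + 0i, c = -0.6075 + 0.7000i
Iter 1: z = -0.6075 + 0.7000i, |z|^2 = 0.8591
Iter 2: z = -0.7284 + -0.1505i, |z|^2 = 0.5533
Iter 3: z = -0.0995 + 0.9193i, |z|^2 = 0.8549
Iter 4: z = -1.4426 + 0.5170i, |z|^2 = 2.3485
Iter 5: z = 1.2064 + -0.7918i, |z|^2 = 2.0823
Iter 6: z = 0.2210 + -1.2104i, |z|^2 = 1.5138
Iter 7: z = -2.0237 + 0.1651i, |z|^2 = 4.1225
Escaped at iteration 7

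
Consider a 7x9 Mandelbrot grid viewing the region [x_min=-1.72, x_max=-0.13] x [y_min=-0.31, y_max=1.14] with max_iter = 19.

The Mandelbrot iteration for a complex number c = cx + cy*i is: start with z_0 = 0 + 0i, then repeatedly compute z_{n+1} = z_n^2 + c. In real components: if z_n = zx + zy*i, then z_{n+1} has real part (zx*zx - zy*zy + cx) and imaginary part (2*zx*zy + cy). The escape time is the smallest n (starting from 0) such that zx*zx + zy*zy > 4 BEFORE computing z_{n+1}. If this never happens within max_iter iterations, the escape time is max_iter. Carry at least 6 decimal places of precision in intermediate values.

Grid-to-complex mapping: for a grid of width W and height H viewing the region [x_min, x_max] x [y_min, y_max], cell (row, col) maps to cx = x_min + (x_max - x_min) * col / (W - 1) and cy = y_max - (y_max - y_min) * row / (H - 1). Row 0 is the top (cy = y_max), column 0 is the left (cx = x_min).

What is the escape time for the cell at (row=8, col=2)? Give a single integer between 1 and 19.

z_0 = 0 + 0i, c = -1.1900 + -0.3100i
Iter 1: z = -1.1900 + -0.3100i, |z|^2 = 1.5122
Iter 2: z = 0.1300 + 0.4278i, |z|^2 = 0.1999
Iter 3: z = -1.3561 + -0.1988i, |z|^2 = 1.8786
Iter 4: z = 0.6095 + 0.2291i, |z|^2 = 0.4240
Iter 5: z = -0.8710 + -0.0307i, |z|^2 = 0.7595
Iter 6: z = -0.4324 + -0.2565i, |z|^2 = 0.2527
Iter 7: z = -1.0689 + -0.0882i, |z|^2 = 1.1503
Iter 8: z = -0.0553 + -0.1215i, |z|^2 = 0.0178
Iter 9: z = -1.2017 + -0.2966i, |z|^2 = 1.5321
Iter 10: z = 0.1662 + 0.4028i, |z|^2 = 0.1898
Iter 11: z = -1.3246 + -0.1762i, |z|^2 = 1.7856
Iter 12: z = 0.5336 + 0.1567i, |z|^2 = 0.3092
Iter 13: z = -0.9299 + -0.1428i, |z|^2 = 0.8850
Iter 14: z = -0.3458 + -0.0444i, |z|^2 = 0.1215
Iter 15: z = -1.0724 + -0.2793i, |z|^2 = 1.2281
Iter 16: z = -0.1179 + 0.2890i, |z|^2 = 0.0974
Iter 17: z = -1.2596 + -0.3781i, |z|^2 = 1.7296
Iter 18: z = 0.2537 + 0.6426i, |z|^2 = 0.4773

Answer: 19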